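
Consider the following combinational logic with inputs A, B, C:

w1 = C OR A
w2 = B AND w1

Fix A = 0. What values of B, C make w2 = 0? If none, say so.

Check with A = 0 and B=0, C=0:
w1 = C OR A = 0 OR 0 = 0
w2 = B AND w1 = 0 AND 0 = 0
So w2 = 0.

B=0, C=0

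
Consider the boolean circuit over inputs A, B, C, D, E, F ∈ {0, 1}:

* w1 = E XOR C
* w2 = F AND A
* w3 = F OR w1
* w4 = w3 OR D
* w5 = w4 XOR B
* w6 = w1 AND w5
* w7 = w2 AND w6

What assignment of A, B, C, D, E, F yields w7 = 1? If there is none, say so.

A=1 B=0 C=0 D=0 E=1 F=1

w7 = w2 AND w6 must be 1, so both w2 = 1 and w6 = 1.
w2 = F AND A must be 1, so both F = 1 and A = 1.
w6 = w1 AND w5 must be 1, so both w1 = 1 and w5 = 1.
Check with A=1 B=0 C=0 D=0 E=1 F=1:
w1 = E XOR C = 1 XOR 0 = 1
w2 = F AND A = 1 AND 1 = 1
w3 = F OR w1 = 1 OR 1 = 1
w4 = w3 OR D = 1 OR 0 = 1
w5 = w4 XOR B = 1 XOR 0 = 1
w6 = w1 AND w5 = 1 AND 1 = 1
w7 = w2 AND w6 = 1 AND 1 = 1
So w7 = 1 as required.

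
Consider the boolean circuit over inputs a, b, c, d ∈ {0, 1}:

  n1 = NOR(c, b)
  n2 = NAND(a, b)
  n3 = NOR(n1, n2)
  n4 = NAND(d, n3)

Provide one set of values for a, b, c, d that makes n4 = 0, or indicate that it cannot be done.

a=1 b=1 c=0 d=1

n4 = NAND(d, n3) must be 0, so both d = 1 and n3 = 1.
Check with a=1 b=1 c=0 d=1:
n1 = NOR(c, b) = NOR(0, 1) = 0
n2 = NAND(a, b) = NAND(1, 1) = 0
n3 = NOR(n1, n2) = NOR(0, 0) = 1
n4 = NAND(d, n3) = NAND(1, 1) = 0
So n4 = 0 as required.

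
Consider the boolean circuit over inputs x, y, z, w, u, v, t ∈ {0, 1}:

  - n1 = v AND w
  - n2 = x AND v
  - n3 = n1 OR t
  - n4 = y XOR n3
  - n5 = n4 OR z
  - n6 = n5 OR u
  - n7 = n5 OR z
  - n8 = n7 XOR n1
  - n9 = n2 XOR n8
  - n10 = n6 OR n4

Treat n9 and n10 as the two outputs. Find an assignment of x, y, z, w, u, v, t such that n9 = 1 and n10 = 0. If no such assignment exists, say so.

Check with x=0, y=1, z=0, w=1, u=0, v=1, t=0:
n1 = v AND w = 1 AND 1 = 1
n2 = x AND v = 0 AND 1 = 0
n3 = n1 OR t = 1 OR 0 = 1
n4 = y XOR n3 = 1 XOR 1 = 0
n5 = n4 OR z = 0 OR 0 = 0
n6 = n5 OR u = 0 OR 0 = 0
n7 = n5 OR z = 0 OR 0 = 0
n8 = n7 XOR n1 = 0 XOR 1 = 1
n9 = n2 XOR n8 = 0 XOR 1 = 1
n10 = n6 OR n4 = 0 OR 0 = 0
So n9 = 1 and n10 = 0.

x=0, y=1, z=0, w=1, u=0, v=1, t=0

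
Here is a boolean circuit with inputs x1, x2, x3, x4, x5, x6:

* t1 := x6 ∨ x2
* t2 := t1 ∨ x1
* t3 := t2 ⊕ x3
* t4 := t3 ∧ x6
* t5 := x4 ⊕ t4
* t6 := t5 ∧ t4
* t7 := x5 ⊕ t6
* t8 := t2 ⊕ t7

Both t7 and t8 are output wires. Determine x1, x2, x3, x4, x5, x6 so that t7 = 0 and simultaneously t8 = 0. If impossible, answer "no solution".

Check with x1=0, x2=0, x3=0, x4=0, x5=0, x6=0:
t1 = x6 ∨ x2 = 0 ∨ 0 = 0
t2 = t1 ∨ x1 = 0 ∨ 0 = 0
t3 = t2 ⊕ x3 = 0 ⊕ 0 = 0
t4 = t3 ∧ x6 = 0 ∧ 0 = 0
t5 = x4 ⊕ t4 = 0 ⊕ 0 = 0
t6 = t5 ∧ t4 = 0 ∧ 0 = 0
t7 = x5 ⊕ t6 = 0 ⊕ 0 = 0
t8 = t2 ⊕ t7 = 0 ⊕ 0 = 0
So t7 = 0 and t8 = 0.

x1=0, x2=0, x3=0, x4=0, x5=0, x6=0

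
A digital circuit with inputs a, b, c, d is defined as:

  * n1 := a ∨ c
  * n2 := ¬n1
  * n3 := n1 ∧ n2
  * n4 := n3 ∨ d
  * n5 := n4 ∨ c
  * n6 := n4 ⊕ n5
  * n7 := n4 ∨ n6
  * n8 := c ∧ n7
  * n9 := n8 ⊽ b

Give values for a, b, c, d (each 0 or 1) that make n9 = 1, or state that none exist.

n9 = n8 ⊽ b must be 1, so both n8 = 0 and b = 0.
n8 = c ∧ n7 must be 0, so at least one of c, n7 is 0.
Check with a=1, b=0, c=0, d=0:
n1 = a ∨ c = 1 ∨ 0 = 1
n2 = ¬n1 = ¬1 = 0
n3 = n1 ∧ n2 = 1 ∧ 0 = 0
n4 = n3 ∨ d = 0 ∨ 0 = 0
n5 = n4 ∨ c = 0 ∨ 0 = 0
n6 = n4 ⊕ n5 = 0 ⊕ 0 = 0
n7 = n4 ∨ n6 = 0 ∨ 0 = 0
n8 = c ∧ n7 = 0 ∧ 0 = 0
n9 = n8 ⊽ b = 0 ⊽ 0 = 1
So n9 = 1 as required.

a=1, b=0, c=0, d=0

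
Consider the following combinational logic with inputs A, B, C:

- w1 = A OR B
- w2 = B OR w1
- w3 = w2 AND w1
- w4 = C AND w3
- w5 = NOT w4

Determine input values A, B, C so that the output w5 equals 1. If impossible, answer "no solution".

w5 = NOT w4 must be 1, so w4 = 0.
Check with A=1 B=1 C=0:
w1 = A OR B = 1 OR 1 = 1
w2 = B OR w1 = 1 OR 1 = 1
w3 = w2 AND w1 = 1 AND 1 = 1
w4 = C AND w3 = 0 AND 1 = 0
w5 = NOT w4 = NOT 0 = 1
So w5 = 1 as required.

A=1 B=1 C=0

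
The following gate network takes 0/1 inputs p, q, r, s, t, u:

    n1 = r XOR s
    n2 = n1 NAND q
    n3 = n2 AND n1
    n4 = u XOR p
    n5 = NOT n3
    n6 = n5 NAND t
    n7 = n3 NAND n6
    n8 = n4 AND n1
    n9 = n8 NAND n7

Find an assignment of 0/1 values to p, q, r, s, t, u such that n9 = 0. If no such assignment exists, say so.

p=0, q=1, r=1, s=0, t=0, u=1

Check with p=0, q=1, r=1, s=0, t=0, u=1:
n1 = r XOR s = 1 XOR 0 = 1
n2 = n1 NAND q = 1 NAND 1 = 0
n3 = n2 AND n1 = 0 AND 1 = 0
n4 = u XOR p = 1 XOR 0 = 1
n5 = NOT n3 = NOT 0 = 1
n6 = n5 NAND t = 1 NAND 0 = 1
n7 = n3 NAND n6 = 0 NAND 1 = 1
n8 = n4 AND n1 = 1 AND 1 = 1
n9 = n8 NAND n7 = 1 NAND 1 = 0
So n9 = 0 as required.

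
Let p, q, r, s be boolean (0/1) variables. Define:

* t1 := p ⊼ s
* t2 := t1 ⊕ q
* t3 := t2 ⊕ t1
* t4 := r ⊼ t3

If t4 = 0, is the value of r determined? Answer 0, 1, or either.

t4 = r ⊼ t3 must be 0, so both r = 1 and t3 = 1.
t3 = t2 ⊕ t1 must be 1, so t2 and t1 differ.
Every assignment with t4 = 0 has r = 1; there are 4 such assignment(s).
  p=0, q=1, r=1, s=0
  p=0, q=1, r=1, s=1
  p=1, q=1, r=1, s=0
  p=1, q=1, r=1, s=1

1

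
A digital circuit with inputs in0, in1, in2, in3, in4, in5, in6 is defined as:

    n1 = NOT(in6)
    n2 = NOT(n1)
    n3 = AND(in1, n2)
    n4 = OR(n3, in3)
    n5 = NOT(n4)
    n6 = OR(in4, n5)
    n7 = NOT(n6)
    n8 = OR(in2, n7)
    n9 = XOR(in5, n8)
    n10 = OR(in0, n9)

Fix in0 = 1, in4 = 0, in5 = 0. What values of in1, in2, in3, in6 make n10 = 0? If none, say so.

With in0 = 1, in4 = 0, in5 = 0 fixed, none of the 16 settings of in1, in2, in3, in6 give n10 = 0.
For example, with in1=0, in2=1, in3=1, in6=0:
n1 = NOT(in6) = NOT 0 = 1
n2 = NOT(n1) = NOT 1 = 0
n3 = AND(in1, n2) = AND(0, 0) = 0
n4 = OR(n3, in3) = OR(0, 1) = 1
n5 = NOT(n4) = NOT 1 = 0
n6 = OR(in4, n5) = OR(0, 0) = 0
n7 = NOT(n6) = NOT 0 = 1
n8 = OR(in2, n7) = OR(1, 1) = 1
n9 = XOR(in5, n8) = XOR(0, 1) = 1
n10 = OR(in0, n9) = OR(1, 1) = 1
giving n10 = 1 ≠ 0.

no solution exists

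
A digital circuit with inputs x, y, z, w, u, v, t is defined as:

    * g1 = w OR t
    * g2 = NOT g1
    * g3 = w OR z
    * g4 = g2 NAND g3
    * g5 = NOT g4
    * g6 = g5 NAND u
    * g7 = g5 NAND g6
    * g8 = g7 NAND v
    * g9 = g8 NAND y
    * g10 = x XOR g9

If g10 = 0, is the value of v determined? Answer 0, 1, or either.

Both values of v occur among assignments with g10 = 0:
  v=0: x=0, y=1, z=0, w=0, u=0, v=0, t=0
  v=1: x=0, y=1, z=1, w=0, u=0, v=1, t=0

either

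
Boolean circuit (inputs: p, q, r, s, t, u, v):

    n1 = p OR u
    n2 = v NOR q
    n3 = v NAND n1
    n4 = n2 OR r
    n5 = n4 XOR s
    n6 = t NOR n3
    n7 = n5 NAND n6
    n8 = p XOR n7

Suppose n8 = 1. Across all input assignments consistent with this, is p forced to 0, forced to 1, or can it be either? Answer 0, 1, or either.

either

Both values of p occur among assignments with n8 = 1:
  p=0: p=0, q=0, r=0, s=0, t=0, u=0, v=0
  p=1: p=1, q=0, r=0, s=1, t=0, u=0, v=1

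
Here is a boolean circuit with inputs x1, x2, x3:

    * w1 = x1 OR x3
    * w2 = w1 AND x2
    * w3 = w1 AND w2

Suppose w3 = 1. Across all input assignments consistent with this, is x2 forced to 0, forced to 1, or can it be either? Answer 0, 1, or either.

w3 = w1 AND w2 must be 1, so both w1 = 1 and w2 = 1.
w1 = x1 OR x3 must be 1, so at least one of x1, x3 is 1.
Every assignment with w3 = 1 has x2 = 1; there are 3 such assignment(s).
  x1=0, x2=1, x3=1
  x1=1, x2=1, x3=0
  x1=1, x2=1, x3=1

1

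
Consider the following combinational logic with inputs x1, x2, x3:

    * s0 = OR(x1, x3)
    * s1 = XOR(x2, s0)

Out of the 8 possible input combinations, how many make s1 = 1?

s1 = XOR(x2, s0) must be 1, so x2 and s0 differ.
Enumerating the 8 input combinations, 4 give s1 = 1 and 4 give s1 = 0.

4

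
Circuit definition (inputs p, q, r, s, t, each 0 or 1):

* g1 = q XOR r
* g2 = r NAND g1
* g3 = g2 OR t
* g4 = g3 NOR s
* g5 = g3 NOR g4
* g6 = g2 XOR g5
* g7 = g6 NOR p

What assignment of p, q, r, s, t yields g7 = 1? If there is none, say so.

p=0, q=0, r=1, s=0, t=0

g7 = g6 NOR p must be 1, so both g6 = 0 and p = 0.
g6 = g2 XOR g5 must be 0, so g2 and g5 are equal.
Check with p=0, q=0, r=1, s=0, t=0:
g1 = q XOR r = 0 XOR 1 = 1
g2 = r NAND g1 = 1 NAND 1 = 0
g3 = g2 OR t = 0 OR 0 = 0
g4 = g3 NOR s = 0 NOR 0 = 1
g5 = g3 NOR g4 = 0 NOR 1 = 0
g6 = g2 XOR g5 = 0 XOR 0 = 0
g7 = g6 NOR p = 0 NOR 0 = 1
So g7 = 1 as required.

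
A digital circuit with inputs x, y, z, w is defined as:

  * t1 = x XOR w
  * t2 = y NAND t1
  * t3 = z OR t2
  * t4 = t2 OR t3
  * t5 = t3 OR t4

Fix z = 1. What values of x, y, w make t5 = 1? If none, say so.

t5 = t3 OR t4 must be 1, so at least one of t3, t4 is 1.
Check with z = 1 and x=1, y=1, w=0:
t1 = x XOR w = 1 XOR 0 = 1
t2 = y NAND t1 = 1 NAND 1 = 0
t3 = z OR t2 = 1 OR 0 = 1
t4 = t2 OR t3 = 0 OR 1 = 1
t5 = t3 OR t4 = 1 OR 1 = 1
So t5 = 1.

x=1 y=1 w=0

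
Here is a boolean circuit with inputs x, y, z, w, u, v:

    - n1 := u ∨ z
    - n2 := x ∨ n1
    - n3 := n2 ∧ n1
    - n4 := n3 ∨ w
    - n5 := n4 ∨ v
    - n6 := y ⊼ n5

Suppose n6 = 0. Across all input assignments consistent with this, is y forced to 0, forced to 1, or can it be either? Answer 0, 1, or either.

1

n6 = y ⊼ n5 must be 0, so both y = 1 and n5 = 1.
n5 = n4 ∨ v must be 1, so at least one of n4, v is 1.
Every assignment with n6 = 0 has y = 1; there are 30 such assignment(s).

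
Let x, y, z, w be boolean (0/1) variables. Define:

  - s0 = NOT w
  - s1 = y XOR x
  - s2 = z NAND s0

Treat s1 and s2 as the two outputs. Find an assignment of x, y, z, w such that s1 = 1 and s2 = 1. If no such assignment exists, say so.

Check with x=0, y=1, z=1, w=1:
s0 = NOT w = NOT 1 = 0
s1 = y XOR x = 1 XOR 0 = 1
s2 = z NAND s0 = 1 NAND 0 = 1
So s1 = 1 and s2 = 1.

x=0, y=1, z=1, w=1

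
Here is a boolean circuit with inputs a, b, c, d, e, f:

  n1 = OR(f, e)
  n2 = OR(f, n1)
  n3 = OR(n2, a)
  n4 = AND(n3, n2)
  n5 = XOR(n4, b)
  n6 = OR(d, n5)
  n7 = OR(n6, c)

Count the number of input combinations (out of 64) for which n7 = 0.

8

n7 = OR(n6, c) must be 0, so both n6 = 0 and c = 0.
n6 = OR(d, n5) must be 0, so both d = 0 and n5 = 0.
Enumerating the 64 input combinations, 8 give n7 = 0 and 56 give n7 = 1.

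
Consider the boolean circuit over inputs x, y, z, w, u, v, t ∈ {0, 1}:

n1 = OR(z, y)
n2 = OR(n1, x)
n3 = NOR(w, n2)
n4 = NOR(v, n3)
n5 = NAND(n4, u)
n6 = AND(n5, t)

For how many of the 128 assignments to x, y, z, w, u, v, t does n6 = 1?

n6 = AND(n5, t) must be 1, so both n5 = 1 and t = 1.
n5 = NAND(n4, u) must be 1, so at least one of n4, u is 0.
Enumerating the 128 input combinations, 49 give n6 = 1 and 79 give n6 = 0.

49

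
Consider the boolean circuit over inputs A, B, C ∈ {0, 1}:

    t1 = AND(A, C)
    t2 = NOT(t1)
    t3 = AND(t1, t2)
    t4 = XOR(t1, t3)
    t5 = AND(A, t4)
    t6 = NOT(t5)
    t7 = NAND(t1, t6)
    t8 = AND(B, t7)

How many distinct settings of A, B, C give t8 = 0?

4

t8 = AND(B, t7) must be 0, so at least one of B, t7 is 0.
Enumerating the 8 input combinations, 4 give t8 = 0 and 4 give t8 = 1.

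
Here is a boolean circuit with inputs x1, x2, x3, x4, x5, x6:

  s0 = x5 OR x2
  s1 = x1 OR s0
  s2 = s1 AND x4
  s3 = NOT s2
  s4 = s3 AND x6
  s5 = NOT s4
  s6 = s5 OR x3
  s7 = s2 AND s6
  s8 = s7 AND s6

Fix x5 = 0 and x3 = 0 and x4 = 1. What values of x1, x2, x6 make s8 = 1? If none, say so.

s8 = s7 AND s6 must be 1, so both s7 = 1 and s6 = 1.
s7 = s2 AND s6 must be 1, so both s2 = 1 and s6 = 1.
Check with x5 = 0 and x3 = 0 and x4 = 1 and x1=1, x2=1, x6=1:
s0 = x5 OR x2 = 0 OR 1 = 1
s1 = x1 OR s0 = 1 OR 1 = 1
s2 = s1 AND x4 = 1 AND 1 = 1
s3 = NOT s2 = NOT 1 = 0
s4 = s3 AND x6 = 0 AND 1 = 0
s5 = NOT s4 = NOT 0 = 1
s6 = s5 OR x3 = 1 OR 0 = 1
s7 = s2 AND s6 = 1 AND 1 = 1
s8 = s7 AND s6 = 1 AND 1 = 1
So s8 = 1.

x1=1 x2=1 x6=1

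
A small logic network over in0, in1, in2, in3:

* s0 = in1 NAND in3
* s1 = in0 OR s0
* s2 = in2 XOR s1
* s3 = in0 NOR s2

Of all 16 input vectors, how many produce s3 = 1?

4

s3 = in0 NOR s2 must be 1, so both in0 = 0 and s2 = 0.
Satisfying assignments:
  in0=0, in1=0, in2=1, in3=0
  in0=0, in1=0, in2=1, in3=1
  in0=0, in1=1, in2=0, in3=1
  in0=0, in1=1, in2=1, in3=0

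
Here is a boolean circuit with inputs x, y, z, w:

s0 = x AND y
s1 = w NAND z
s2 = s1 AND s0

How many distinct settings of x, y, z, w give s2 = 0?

s2 = s1 AND s0 must be 0, so at least one of s1, s0 is 0.
Enumerating the 16 input combinations, 13 give s2 = 0 and 3 give s2 = 1.

13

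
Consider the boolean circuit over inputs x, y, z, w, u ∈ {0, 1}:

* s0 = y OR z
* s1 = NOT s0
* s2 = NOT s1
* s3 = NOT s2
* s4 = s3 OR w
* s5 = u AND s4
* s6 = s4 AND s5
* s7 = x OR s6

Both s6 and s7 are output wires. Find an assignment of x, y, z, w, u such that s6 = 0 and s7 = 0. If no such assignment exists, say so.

Check with x=0, y=0, z=0, w=0, u=0:
s0 = y OR z = 0 OR 0 = 0
s1 = NOT s0 = NOT 0 = 1
s2 = NOT s1 = NOT 1 = 0
s3 = NOT s2 = NOT 0 = 1
s4 = s3 OR w = 1 OR 0 = 1
s5 = u AND s4 = 0 AND 1 = 0
s6 = s4 AND s5 = 1 AND 0 = 0
s7 = x OR s6 = 0 OR 0 = 0
So s6 = 0 and s7 = 0.

x=0, y=0, z=0, w=0, u=0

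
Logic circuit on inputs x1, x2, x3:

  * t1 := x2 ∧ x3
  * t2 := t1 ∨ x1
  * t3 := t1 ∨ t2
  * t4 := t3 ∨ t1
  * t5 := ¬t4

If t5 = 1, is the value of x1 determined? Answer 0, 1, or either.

t5 = ¬t4 must be 1, so t4 = 0.
Every assignment with t5 = 1 has x1 = 0; there are 3 such assignment(s).
  x1=0, x2=0, x3=0
  x1=0, x2=0, x3=1
  x1=0, x2=1, x3=0

0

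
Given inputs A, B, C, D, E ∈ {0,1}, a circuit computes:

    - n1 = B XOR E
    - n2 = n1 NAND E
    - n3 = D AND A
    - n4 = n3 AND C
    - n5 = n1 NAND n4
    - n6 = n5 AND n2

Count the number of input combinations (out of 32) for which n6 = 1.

23

n6 = n5 AND n2 must be 1, so both n5 = 1 and n2 = 1.
n5 = n1 NAND n4 must be 1, so at least one of n1, n4 is 0.
Enumerating the 32 input combinations, 23 give n6 = 1 and 9 give n6 = 0.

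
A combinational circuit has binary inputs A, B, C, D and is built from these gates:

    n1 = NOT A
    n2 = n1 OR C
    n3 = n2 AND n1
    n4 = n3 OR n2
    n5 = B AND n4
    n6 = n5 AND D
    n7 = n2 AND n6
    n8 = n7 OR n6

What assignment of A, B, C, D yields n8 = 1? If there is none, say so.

A=0, B=1, C=1, D=1

n8 = n7 OR n6 must be 1, so at least one of n7, n6 is 1.
Check with A=0, B=1, C=1, D=1:
n1 = NOT A = NOT 0 = 1
n2 = n1 OR C = 1 OR 1 = 1
n3 = n2 AND n1 = 1 AND 1 = 1
n4 = n3 OR n2 = 1 OR 1 = 1
n5 = B AND n4 = 1 AND 1 = 1
n6 = n5 AND D = 1 AND 1 = 1
n7 = n2 AND n6 = 1 AND 1 = 1
n8 = n7 OR n6 = 1 OR 1 = 1
So n8 = 1 as required.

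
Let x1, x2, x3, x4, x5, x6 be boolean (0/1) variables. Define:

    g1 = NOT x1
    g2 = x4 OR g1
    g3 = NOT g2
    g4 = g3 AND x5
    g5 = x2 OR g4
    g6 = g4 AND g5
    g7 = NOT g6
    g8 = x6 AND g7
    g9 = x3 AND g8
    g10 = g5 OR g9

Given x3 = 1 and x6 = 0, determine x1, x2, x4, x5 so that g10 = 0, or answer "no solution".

Check with x3 = 1 and x6 = 0 and x1=0, x2=0, x4=0, x5=1:
g1 = NOT x1 = NOT 0 = 1
g2 = x4 OR g1 = 0 OR 1 = 1
g3 = NOT g2 = NOT 1 = 0
g4 = g3 AND x5 = 0 AND 1 = 0
g5 = x2 OR g4 = 0 OR 0 = 0
g6 = g4 AND g5 = 0 AND 0 = 0
g7 = NOT g6 = NOT 0 = 1
g8 = x6 AND g7 = 0 AND 1 = 0
g9 = x3 AND g8 = 1 AND 0 = 0
g10 = g5 OR g9 = 0 OR 0 = 0
So g10 = 0.

x1=0 x2=0 x4=0 x5=1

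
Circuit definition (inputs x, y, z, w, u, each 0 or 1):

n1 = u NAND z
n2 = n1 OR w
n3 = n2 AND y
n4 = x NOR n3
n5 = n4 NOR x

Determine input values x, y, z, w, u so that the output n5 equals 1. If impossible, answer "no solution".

x=0, y=1, z=0, w=0, u=0

n5 = n4 NOR x must be 1, so both n4 = 0 and x = 0.
n4 = x NOR n3 must be 0, so at least one of x, n3 is 1.
Check with x=0, y=1, z=0, w=0, u=0:
n1 = u NAND z = 0 NAND 0 = 1
n2 = n1 OR w = 1 OR 0 = 1
n3 = n2 AND y = 1 AND 1 = 1
n4 = x NOR n3 = 0 NOR 1 = 0
n5 = n4 NOR x = 0 NOR 0 = 1
So n5 = 1 as required.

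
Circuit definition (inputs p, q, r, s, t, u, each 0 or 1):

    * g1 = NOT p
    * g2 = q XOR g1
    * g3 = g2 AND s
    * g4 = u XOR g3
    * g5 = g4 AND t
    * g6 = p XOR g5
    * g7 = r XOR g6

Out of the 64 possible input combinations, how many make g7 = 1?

g7 = r XOR g6 must be 1, so r and g6 differ.
Enumerating the 64 input combinations, 32 give g7 = 1 and 32 give g7 = 0.

32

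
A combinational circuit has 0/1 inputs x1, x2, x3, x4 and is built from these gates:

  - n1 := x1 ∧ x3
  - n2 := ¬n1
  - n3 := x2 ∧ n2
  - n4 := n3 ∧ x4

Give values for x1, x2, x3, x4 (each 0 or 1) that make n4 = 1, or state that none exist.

n4 = n3 ∧ x4 must be 1, so both n3 = 1 and x4 = 1.
n3 = x2 ∧ n2 must be 1, so both x2 = 1 and n2 = 1.
Check with x1=0, x2=1, x3=0, x4=1:
n1 = x1 ∧ x3 = 0 ∧ 0 = 0
n2 = ¬n1 = ¬0 = 1
n3 = x2 ∧ n2 = 1 ∧ 1 = 1
n4 = n3 ∧ x4 = 1 ∧ 1 = 1
So n4 = 1 as required.

x1=0, x2=1, x3=0, x4=1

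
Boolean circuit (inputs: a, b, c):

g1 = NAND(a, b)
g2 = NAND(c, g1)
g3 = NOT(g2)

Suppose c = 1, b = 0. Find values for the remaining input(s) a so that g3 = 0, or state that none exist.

With c = 1, b = 0 fixed, none of the 2 settings of a give g3 = 0.
For example, with a=1:
g1 = NAND(a, b) = NAND(1, 0) = 1
g2 = NAND(c, g1) = NAND(1, 1) = 0
g3 = NOT(g2) = NOT 0 = 1
giving g3 = 1 ≠ 0.

no solution exists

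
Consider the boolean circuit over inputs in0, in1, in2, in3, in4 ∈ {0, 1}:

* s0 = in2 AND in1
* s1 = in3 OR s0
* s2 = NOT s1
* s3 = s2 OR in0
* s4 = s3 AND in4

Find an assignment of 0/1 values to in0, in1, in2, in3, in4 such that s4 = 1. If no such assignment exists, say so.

in0=1, in1=1, in2=0, in3=1, in4=1

s4 = s3 AND in4 must be 1, so both s3 = 1 and in4 = 1.
s3 = s2 OR in0 must be 1, so at least one of s2, in0 is 1.
Check with in0=1, in1=1, in2=0, in3=1, in4=1:
s0 = in2 AND in1 = 0 AND 1 = 0
s1 = in3 OR s0 = 1 OR 0 = 1
s2 = NOT s1 = NOT 1 = 0
s3 = s2 OR in0 = 0 OR 1 = 1
s4 = s3 AND in4 = 1 AND 1 = 1
So s4 = 1 as required.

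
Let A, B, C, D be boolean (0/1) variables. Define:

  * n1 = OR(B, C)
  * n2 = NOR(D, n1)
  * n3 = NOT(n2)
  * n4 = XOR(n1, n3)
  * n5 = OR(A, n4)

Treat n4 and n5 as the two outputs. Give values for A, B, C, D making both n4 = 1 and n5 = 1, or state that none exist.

A=0, B=0, C=0, D=1

Check with A=0, B=0, C=0, D=1:
n1 = OR(B, C) = OR(0, 0) = 0
n2 = NOR(D, n1) = NOR(1, 0) = 0
n3 = NOT(n2) = NOT 0 = 1
n4 = XOR(n1, n3) = XOR(0, 1) = 1
n5 = OR(A, n4) = OR(0, 1) = 1
So n4 = 1 and n5 = 1.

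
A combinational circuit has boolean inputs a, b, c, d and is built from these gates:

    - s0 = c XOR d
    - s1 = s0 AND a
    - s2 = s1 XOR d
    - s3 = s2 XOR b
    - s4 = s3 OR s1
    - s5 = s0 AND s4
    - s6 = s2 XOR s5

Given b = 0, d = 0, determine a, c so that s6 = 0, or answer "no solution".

s6 = s2 XOR s5 must be 0, so s2 and s5 are equal.
Check with b = 0, d = 0 and a=0, c=0:
s0 = c XOR d = 0 XOR 0 = 0
s1 = s0 AND a = 0 AND 0 = 0
s2 = s1 XOR d = 0 XOR 0 = 0
s3 = s2 XOR b = 0 XOR 0 = 0
s4 = s3 OR s1 = 0 OR 0 = 0
s5 = s0 AND s4 = 0 AND 0 = 0
s6 = s2 XOR s5 = 0 XOR 0 = 0
So s6 = 0.

a=0, c=0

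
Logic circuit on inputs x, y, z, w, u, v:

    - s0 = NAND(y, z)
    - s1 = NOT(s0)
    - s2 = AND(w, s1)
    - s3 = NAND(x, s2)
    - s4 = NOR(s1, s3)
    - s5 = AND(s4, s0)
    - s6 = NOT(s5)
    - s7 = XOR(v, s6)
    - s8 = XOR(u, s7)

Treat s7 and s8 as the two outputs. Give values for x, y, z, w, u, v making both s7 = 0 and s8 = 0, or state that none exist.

Check with x=0 y=0 z=1 w=1 u=0 v=1:
s0 = NAND(y, z) = NAND(0, 1) = 1
s1 = NOT(s0) = NOT 1 = 0
s2 = AND(w, s1) = AND(1, 0) = 0
s3 = NAND(x, s2) = NAND(0, 0) = 1
s4 = NOR(s1, s3) = NOR(0, 1) = 0
s5 = AND(s4, s0) = AND(0, 1) = 0
s6 = NOT(s5) = NOT 0 = 1
s7 = XOR(v, s6) = XOR(1, 1) = 0
s8 = XOR(u, s7) = XOR(0, 0) = 0
So s7 = 0 and s8 = 0.

x=0 y=0 z=1 w=1 u=0 v=1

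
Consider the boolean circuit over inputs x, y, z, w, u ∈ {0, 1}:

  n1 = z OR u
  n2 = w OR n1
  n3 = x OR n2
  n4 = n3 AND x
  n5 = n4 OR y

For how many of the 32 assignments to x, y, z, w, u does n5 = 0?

8

n5 = n4 OR y must be 0, so both n4 = 0 and y = 0.
n4 = n3 AND x must be 0, so at least one of n3, x is 0.
Enumerating the 32 input combinations, 8 give n5 = 0 and 24 give n5 = 1.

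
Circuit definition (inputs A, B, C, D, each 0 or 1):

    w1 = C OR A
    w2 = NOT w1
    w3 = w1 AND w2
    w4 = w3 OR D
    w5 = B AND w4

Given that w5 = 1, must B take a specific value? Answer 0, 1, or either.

w5 = B AND w4 must be 1, so both B = 1 and w4 = 1.
Every assignment with w5 = 1 has B = 1; there are 4 such assignment(s).
  A=0, B=1, C=0, D=1
  A=0, B=1, C=1, D=1
  A=1, B=1, C=0, D=1
  A=1, B=1, C=1, D=1

1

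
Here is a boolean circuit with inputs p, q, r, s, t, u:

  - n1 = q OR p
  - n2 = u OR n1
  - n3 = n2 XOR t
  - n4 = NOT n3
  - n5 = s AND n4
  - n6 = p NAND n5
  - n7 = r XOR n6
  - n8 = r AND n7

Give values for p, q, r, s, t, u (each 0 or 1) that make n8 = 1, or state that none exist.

Check with p=1, q=0, r=1, s=1, t=1, u=0:
n1 = q OR p = 0 OR 1 = 1
n2 = u OR n1 = 0 OR 1 = 1
n3 = n2 XOR t = 1 XOR 1 = 0
n4 = NOT n3 = NOT 0 = 1
n5 = s AND n4 = 1 AND 1 = 1
n6 = p NAND n5 = 1 NAND 1 = 0
n7 = r XOR n6 = 1 XOR 0 = 1
n8 = r AND n7 = 1 AND 1 = 1
So n8 = 1 as required.

p=1, q=0, r=1, s=1, t=1, u=0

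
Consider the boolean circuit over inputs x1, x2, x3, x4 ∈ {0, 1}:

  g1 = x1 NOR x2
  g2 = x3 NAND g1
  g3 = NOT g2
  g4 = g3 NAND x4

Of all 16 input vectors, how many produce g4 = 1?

15

g4 = g3 NAND x4 must be 1, so at least one of g3, x4 is 0.
Enumerating the 16 input combinations, 15 give g4 = 1 and 1 give g4 = 0.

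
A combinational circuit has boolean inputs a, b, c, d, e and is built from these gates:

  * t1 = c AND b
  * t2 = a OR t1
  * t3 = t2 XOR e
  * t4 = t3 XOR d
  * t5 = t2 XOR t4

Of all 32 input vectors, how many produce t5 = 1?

16

t5 = t2 XOR t4 must be 1, so t2 and t4 differ.
Enumerating the 32 input combinations, 16 give t5 = 1 and 16 give t5 = 0.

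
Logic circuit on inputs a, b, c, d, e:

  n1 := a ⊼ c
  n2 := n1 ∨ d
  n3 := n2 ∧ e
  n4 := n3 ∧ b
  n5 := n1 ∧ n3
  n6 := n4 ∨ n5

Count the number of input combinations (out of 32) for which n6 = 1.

13

n6 = n4 ∨ n5 must be 1, so at least one of n4, n5 is 1.
Enumerating the 32 input combinations, 13 give n6 = 1 and 19 give n6 = 0.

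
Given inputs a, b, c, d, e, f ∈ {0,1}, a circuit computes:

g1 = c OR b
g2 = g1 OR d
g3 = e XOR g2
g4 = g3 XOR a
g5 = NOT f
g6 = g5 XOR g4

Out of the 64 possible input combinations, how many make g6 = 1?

32

g6 = g5 XOR g4 must be 1, so g5 and g4 differ.
Enumerating the 64 input combinations, 32 give g6 = 1 and 32 give g6 = 0.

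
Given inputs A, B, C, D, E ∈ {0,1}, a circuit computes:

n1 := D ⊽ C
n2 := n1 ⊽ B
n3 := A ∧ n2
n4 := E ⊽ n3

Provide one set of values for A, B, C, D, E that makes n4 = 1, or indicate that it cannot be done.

A=1, B=1, C=0, D=1, E=0

n4 = E ⊽ n3 must be 1, so both E = 0 and n3 = 0.
n3 = A ∧ n2 must be 0, so at least one of A, n2 is 0.
Check with A=1, B=1, C=0, D=1, E=0:
n1 = D ⊽ C = 1 ⊽ 0 = 0
n2 = n1 ⊽ B = 0 ⊽ 1 = 0
n3 = A ∧ n2 = 1 ∧ 0 = 0
n4 = E ⊽ n3 = 0 ⊽ 0 = 1
So n4 = 1 as required.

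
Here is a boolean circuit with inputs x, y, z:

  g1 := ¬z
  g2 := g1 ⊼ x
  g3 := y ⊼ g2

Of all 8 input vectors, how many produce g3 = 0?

3

g3 = y ⊼ g2 must be 0, so both y = 1 and g2 = 1.
g2 = g1 ⊼ x must be 1, so at least one of g1, x is 0.
Satisfying assignments:
  x=0, y=1, z=0
  x=0, y=1, z=1
  x=1, y=1, z=1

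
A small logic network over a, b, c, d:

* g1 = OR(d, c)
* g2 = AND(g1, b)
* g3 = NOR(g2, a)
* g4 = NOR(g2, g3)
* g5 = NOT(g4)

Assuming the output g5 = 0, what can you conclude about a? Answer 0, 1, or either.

g5 = NOT(g4) must be 0, so g4 = 1.
Every assignment with g5 = 0 has a = 1; there are 5 such assignment(s).

1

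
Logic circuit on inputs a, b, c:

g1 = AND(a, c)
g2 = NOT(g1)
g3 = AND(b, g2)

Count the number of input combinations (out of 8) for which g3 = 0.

g3 = AND(b, g2) must be 0, so at least one of b, g2 is 0.
Satisfying assignments:
  a=0, b=0, c=0
  a=0, b=0, c=1
  a=1, b=0, c=0
  a=1, b=0, c=1
  a=1, b=1, c=1

5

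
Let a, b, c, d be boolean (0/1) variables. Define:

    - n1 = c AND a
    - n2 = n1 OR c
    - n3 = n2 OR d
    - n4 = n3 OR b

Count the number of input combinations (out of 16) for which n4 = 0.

2

n4 = n3 OR b must be 0, so both n3 = 0 and b = 0.
n3 = n2 OR d must be 0, so both n2 = 0 and d = 0.
Satisfying assignments:
  a=0, b=0, c=0, d=0
  a=1, b=0, c=0, d=0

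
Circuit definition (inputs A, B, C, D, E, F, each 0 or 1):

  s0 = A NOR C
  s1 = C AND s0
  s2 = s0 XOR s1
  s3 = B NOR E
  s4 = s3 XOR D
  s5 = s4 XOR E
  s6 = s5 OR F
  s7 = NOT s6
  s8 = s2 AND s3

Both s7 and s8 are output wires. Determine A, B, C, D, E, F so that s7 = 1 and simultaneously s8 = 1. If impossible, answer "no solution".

A=0, B=0, C=0, D=1, E=0, F=0

Check with A=0, B=0, C=0, D=1, E=0, F=0:
s0 = A NOR C = 0 NOR 0 = 1
s1 = C AND s0 = 0 AND 1 = 0
s2 = s0 XOR s1 = 1 XOR 0 = 1
s3 = B NOR E = 0 NOR 0 = 1
s4 = s3 XOR D = 1 XOR 1 = 0
s5 = s4 XOR E = 0 XOR 0 = 0
s6 = s5 OR F = 0 OR 0 = 0
s7 = NOT s6 = NOT 0 = 1
s8 = s2 AND s3 = 1 AND 1 = 1
So s7 = 1 and s8 = 1.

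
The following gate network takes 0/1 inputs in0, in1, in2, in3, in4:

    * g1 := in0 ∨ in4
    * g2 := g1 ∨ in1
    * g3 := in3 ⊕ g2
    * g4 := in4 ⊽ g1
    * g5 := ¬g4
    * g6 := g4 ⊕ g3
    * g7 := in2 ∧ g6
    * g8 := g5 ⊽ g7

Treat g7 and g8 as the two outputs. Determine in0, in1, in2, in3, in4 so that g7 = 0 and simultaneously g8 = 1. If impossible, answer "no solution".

in0=0 in1=0 in2=0 in3=0 in4=0

Check with in0=0 in1=0 in2=0 in3=0 in4=0:
g1 = in0 ∨ in4 = 0 ∨ 0 = 0
g2 = g1 ∨ in1 = 0 ∨ 0 = 0
g3 = in3 ⊕ g2 = 0 ⊕ 0 = 0
g4 = in4 ⊽ g1 = 0 ⊽ 0 = 1
g5 = ¬g4 = ¬1 = 0
g6 = g4 ⊕ g3 = 1 ⊕ 0 = 1
g7 = in2 ∧ g6 = 0 ∧ 1 = 0
g8 = g5 ⊽ g7 = 0 ⊽ 0 = 1
So g7 = 0 and g8 = 1.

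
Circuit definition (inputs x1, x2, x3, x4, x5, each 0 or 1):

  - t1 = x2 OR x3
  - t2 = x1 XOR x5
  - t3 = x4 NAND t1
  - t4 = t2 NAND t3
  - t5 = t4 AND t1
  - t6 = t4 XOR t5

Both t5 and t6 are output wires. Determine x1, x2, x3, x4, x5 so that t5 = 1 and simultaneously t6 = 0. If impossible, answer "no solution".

x1=1, x2=1, x3=0, x4=1, x5=0

Check with x1=1, x2=1, x3=0, x4=1, x5=0:
t1 = x2 OR x3 = 1 OR 0 = 1
t2 = x1 XOR x5 = 1 XOR 0 = 1
t3 = x4 NAND t1 = 1 NAND 1 = 0
t4 = t2 NAND t3 = 1 NAND 0 = 1
t5 = t4 AND t1 = 1 AND 1 = 1
t6 = t4 XOR t5 = 1 XOR 1 = 0
So t5 = 1 and t6 = 0.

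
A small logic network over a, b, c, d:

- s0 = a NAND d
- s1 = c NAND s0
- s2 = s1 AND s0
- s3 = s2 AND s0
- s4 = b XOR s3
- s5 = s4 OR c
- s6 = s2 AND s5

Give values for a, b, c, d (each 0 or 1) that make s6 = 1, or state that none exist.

Check with a=0, b=0, c=0, d=1:
s0 = a NAND d = 0 NAND 1 = 1
s1 = c NAND s0 = 0 NAND 1 = 1
s2 = s1 AND s0 = 1 AND 1 = 1
s3 = s2 AND s0 = 1 AND 1 = 1
s4 = b XOR s3 = 0 XOR 1 = 1
s5 = s4 OR c = 1 OR 0 = 1
s6 = s2 AND s5 = 1 AND 1 = 1
So s6 = 1 as required.

a=0, b=0, c=0, d=1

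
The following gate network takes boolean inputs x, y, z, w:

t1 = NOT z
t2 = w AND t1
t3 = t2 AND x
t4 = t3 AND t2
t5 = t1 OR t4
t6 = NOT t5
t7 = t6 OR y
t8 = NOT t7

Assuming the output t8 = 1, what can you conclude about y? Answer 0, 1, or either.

0

t8 = NOT t7 must be 1, so t7 = 0.
Every assignment with t8 = 1 has y = 0; there are 4 such assignment(s).
  x=0, y=0, z=0, w=0
  x=0, y=0, z=0, w=1
  x=1, y=0, z=0, w=0
  x=1, y=0, z=0, w=1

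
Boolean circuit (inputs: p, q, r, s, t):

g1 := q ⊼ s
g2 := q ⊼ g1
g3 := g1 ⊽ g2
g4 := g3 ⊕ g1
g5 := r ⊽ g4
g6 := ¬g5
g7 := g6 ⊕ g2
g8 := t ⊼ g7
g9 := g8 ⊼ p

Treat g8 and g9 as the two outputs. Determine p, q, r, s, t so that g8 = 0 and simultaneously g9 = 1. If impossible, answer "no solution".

Check with p=1, q=1, r=0, s=0, t=1:
g1 = q ⊼ s = 1 ⊼ 0 = 1
g2 = q ⊼ g1 = 1 ⊼ 1 = 0
g3 = g1 ⊽ g2 = 1 ⊽ 0 = 0
g4 = g3 ⊕ g1 = 0 ⊕ 1 = 1
g5 = r ⊽ g4 = 0 ⊽ 1 = 0
g6 = ¬g5 = ¬0 = 1
g7 = g6 ⊕ g2 = 1 ⊕ 0 = 1
g8 = t ⊼ g7 = 1 ⊼ 1 = 0
g9 = g8 ⊼ p = 0 ⊼ 1 = 1
So g8 = 0 and g9 = 1.

p=1, q=1, r=0, s=0, t=1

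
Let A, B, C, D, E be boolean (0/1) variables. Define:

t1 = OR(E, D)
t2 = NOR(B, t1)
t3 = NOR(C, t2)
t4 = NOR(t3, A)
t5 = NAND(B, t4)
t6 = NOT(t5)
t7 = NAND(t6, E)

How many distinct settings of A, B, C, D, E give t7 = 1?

t7 = NAND(t6, E) must be 1, so at least one of t6, E is 0.
Enumerating the 32 input combinations, 30 give t7 = 1 and 2 give t7 = 0.

30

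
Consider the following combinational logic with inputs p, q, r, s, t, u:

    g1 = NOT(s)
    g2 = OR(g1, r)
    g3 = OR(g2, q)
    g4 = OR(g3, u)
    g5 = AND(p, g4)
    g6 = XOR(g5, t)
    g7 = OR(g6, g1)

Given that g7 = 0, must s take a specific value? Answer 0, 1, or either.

g7 = OR(g6, g1) must be 0, so both g6 = 0 and g1 = 0.
g6 = XOR(g5, t) must be 0, so g5 and t are equal.
g1 = NOT(s) must be 0, so s = 1.
Every assignment with g7 = 0 has s = 1; there are 16 such assignment(s).

1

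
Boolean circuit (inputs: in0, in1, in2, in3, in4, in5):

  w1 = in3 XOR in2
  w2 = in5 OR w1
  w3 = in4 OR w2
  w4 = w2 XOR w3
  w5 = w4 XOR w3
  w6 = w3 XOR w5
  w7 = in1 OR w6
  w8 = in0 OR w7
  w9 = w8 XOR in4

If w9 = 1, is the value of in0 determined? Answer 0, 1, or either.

Both values of in0 occur among assignments with w9 = 1:
  in0=0: in0=0, in1=0, in2=0, in3=0, in4=1, in5=1
  in0=1: in0=1, in1=0, in2=0, in3=0, in4=0, in5=0

either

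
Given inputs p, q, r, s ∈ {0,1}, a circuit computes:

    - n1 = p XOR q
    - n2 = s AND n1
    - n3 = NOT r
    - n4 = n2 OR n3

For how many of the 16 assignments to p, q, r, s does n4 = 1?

10

n4 = n2 OR n3 must be 1, so at least one of n2, n3 is 1.
Enumerating the 16 input combinations, 10 give n4 = 1 and 6 give n4 = 0.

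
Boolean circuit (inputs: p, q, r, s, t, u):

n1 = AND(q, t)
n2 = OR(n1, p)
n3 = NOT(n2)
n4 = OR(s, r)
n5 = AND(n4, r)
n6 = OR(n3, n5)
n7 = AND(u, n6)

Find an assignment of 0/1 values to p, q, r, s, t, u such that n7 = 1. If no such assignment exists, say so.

n7 = AND(u, n6) must be 1, so both u = 1 and n6 = 1.
n6 = OR(n3, n5) must be 1, so at least one of n3, n5 is 1.
Check with p=0, q=0, r=1, s=1, t=0, u=1:
n1 = AND(q, t) = AND(0, 0) = 0
n2 = OR(n1, p) = OR(0, 0) = 0
n3 = NOT(n2) = NOT 0 = 1
n4 = OR(s, r) = OR(1, 1) = 1
n5 = AND(n4, r) = AND(1, 1) = 1
n6 = OR(n3, n5) = OR(1, 1) = 1
n7 = AND(u, n6) = AND(1, 1) = 1
So n7 = 1 as required.

p=0, q=0, r=1, s=1, t=0, u=1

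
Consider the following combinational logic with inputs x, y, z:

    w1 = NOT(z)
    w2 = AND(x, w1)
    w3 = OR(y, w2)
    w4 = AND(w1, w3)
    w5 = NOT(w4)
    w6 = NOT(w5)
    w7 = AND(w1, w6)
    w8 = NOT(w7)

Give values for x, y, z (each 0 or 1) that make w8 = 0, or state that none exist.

w8 = NOT(w7) must be 0, so w7 = 1.
w7 = AND(w1, w6) must be 1, so both w1 = 1 and w6 = 1.
w1 = NOT(z) must be 1, so z = 0.
Check with x=1, y=1, z=0:
w1 = NOT(z) = NOT 0 = 1
w2 = AND(x, w1) = AND(1, 1) = 1
w3 = OR(y, w2) = OR(1, 1) = 1
w4 = AND(w1, w3) = AND(1, 1) = 1
w5 = NOT(w4) = NOT 1 = 0
w6 = NOT(w5) = NOT 0 = 1
w7 = AND(w1, w6) = AND(1, 1) = 1
w8 = NOT(w7) = NOT 1 = 0
So w8 = 0 as required.

x=1, y=1, z=0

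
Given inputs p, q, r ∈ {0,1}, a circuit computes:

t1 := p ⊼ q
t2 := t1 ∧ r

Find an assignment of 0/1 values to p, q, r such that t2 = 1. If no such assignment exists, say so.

p=0 q=1 r=1

Check with p=0 q=1 r=1:
t1 = p ⊼ q = 0 ⊼ 1 = 1
t2 = t1 ∧ r = 1 ∧ 1 = 1
So t2 = 1 as required.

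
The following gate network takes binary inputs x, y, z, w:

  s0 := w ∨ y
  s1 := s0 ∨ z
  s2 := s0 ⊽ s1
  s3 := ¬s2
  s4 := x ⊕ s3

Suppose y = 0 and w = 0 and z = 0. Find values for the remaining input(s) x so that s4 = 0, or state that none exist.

Check with y = 0 and w = 0 and z = 0 and x=0:
s0 = w ∨ y = 0 ∨ 0 = 0
s1 = s0 ∨ z = 0 ∨ 0 = 0
s2 = s0 ⊽ s1 = 0 ⊽ 0 = 1
s3 = ¬s2 = ¬1 = 0
s4 = x ⊕ s3 = 0 ⊕ 0 = 0
So s4 = 0.

x=0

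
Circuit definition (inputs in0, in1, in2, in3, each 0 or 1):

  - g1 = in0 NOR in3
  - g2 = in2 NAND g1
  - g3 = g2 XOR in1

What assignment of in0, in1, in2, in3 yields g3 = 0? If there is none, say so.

in0=0 in1=0 in2=1 in3=0

g3 = g2 XOR in1 must be 0, so g2 and in1 are equal.
Check with in0=0 in1=0 in2=1 in3=0:
g1 = in0 NOR in3 = 0 NOR 0 = 1
g2 = in2 NAND g1 = 1 NAND 1 = 0
g3 = g2 XOR in1 = 0 XOR 0 = 0
So g3 = 0 as required.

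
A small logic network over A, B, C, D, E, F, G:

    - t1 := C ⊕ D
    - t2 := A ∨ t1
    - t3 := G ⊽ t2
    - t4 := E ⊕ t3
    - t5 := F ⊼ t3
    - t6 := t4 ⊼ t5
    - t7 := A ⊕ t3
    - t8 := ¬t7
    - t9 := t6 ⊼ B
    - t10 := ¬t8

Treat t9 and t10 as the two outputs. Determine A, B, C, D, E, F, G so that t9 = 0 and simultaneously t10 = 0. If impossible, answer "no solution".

A=0, B=1, C=0, D=1, E=0, F=0, G=1

Check with A=0, B=1, C=0, D=1, E=0, F=0, G=1:
t1 = C ⊕ D = 0 ⊕ 1 = 1
t2 = A ∨ t1 = 0 ∨ 1 = 1
t3 = G ⊽ t2 = 1 ⊽ 1 = 0
t4 = E ⊕ t3 = 0 ⊕ 0 = 0
t5 = F ⊼ t3 = 0 ⊼ 0 = 1
t6 = t4 ⊼ t5 = 0 ⊼ 1 = 1
t7 = A ⊕ t3 = 0 ⊕ 0 = 0
t8 = ¬t7 = ¬0 = 1
t9 = t6 ⊼ B = 1 ⊼ 1 = 0
t10 = ¬t8 = ¬1 = 0
So t9 = 0 and t10 = 0.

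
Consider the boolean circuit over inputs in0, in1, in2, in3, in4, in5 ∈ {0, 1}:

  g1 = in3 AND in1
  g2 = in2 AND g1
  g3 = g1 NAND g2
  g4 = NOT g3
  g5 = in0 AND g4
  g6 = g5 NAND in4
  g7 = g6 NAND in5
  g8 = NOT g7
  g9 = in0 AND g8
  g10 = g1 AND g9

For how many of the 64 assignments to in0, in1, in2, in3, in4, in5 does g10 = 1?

3

g10 = g1 AND g9 must be 1, so both g1 = 1 and g9 = 1.
g1 = in3 AND in1 must be 1, so both in3 = 1 and in1 = 1.
Satisfying assignments:
  in0=1, in1=1, in2=0, in3=1, in4=0, in5=1
  in0=1, in1=1, in2=0, in3=1, in4=1, in5=1
  in0=1, in1=1, in2=1, in3=1, in4=0, in5=1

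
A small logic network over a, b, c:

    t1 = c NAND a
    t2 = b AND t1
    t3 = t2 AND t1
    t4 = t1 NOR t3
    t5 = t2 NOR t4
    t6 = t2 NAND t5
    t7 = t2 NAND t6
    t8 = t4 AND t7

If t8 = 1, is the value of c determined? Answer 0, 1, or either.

1

t8 = t4 AND t7 must be 1, so both t4 = 1 and t7 = 1.
t4 = t1 NOR t3 must be 1, so both t1 = 0 and t3 = 0.
t7 = t2 NAND t6 must be 1, so at least one of t2, t6 is 0.
Every assignment with t8 = 1 has c = 1; there are 2 such assignment(s).
  a=1, b=0, c=1
  a=1, b=1, c=1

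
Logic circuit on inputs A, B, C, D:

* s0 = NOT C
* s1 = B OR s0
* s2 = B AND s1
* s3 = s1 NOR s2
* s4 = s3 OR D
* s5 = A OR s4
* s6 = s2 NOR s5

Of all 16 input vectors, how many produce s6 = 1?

1

s6 = s2 NOR s5 must be 1, so both s2 = 0 and s5 = 0.
Satisfying assignments:
  A=0, B=0, C=0, D=0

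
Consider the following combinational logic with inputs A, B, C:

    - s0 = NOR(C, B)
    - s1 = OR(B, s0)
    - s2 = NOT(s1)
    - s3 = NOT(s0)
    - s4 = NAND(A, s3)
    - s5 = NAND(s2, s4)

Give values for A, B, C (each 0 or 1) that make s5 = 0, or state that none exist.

A=0 B=0 C=1

Check with A=0 B=0 C=1:
s0 = NOR(C, B) = NOR(1, 0) = 0
s1 = OR(B, s0) = OR(0, 0) = 0
s2 = NOT(s1) = NOT 0 = 1
s3 = NOT(s0) = NOT 0 = 1
s4 = NAND(A, s3) = NAND(0, 1) = 1
s5 = NAND(s2, s4) = NAND(1, 1) = 0
So s5 = 0 as required.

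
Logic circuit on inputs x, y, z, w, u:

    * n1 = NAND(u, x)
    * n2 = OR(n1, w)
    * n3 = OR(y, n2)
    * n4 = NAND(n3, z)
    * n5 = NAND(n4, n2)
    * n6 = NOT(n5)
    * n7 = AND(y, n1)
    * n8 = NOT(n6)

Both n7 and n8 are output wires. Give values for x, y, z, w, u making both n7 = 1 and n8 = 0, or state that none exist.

x=0 y=1 z=0 w=0 u=0

Check with x=0 y=1 z=0 w=0 u=0:
n1 = NAND(u, x) = NAND(0, 0) = 1
n2 = OR(n1, w) = OR(1, 0) = 1
n3 = OR(y, n2) = OR(1, 1) = 1
n4 = NAND(n3, z) = NAND(1, 0) = 1
n5 = NAND(n4, n2) = NAND(1, 1) = 0
n6 = NOT(n5) = NOT 0 = 1
n7 = AND(y, n1) = AND(1, 1) = 1
n8 = NOT(n6) = NOT 1 = 0
So n7 = 1 and n8 = 0.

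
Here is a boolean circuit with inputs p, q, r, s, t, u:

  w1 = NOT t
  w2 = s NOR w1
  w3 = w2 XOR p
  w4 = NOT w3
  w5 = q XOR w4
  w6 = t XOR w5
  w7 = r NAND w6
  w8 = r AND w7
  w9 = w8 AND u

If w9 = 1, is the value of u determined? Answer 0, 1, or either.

1

w9 = w8 AND u must be 1, so both w8 = 1 and u = 1.
w8 = r AND w7 must be 1, so both r = 1 and w7 = 1.
w7 = r NAND w6 must be 1, so at least one of r, w6 is 0.
Every assignment with w9 = 1 has u = 1; there are 8 such assignment(s).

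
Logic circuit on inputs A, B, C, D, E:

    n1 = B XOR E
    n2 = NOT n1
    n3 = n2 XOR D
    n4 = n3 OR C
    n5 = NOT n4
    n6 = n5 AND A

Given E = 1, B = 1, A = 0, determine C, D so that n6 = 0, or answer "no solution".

Check with E = 1, B = 1, A = 0 and C=1, D=0:
n1 = B XOR E = 1 XOR 1 = 0
n2 = NOT n1 = NOT 0 = 1
n3 = n2 XOR D = 1 XOR 0 = 1
n4 = n3 OR C = 1 OR 1 = 1
n5 = NOT n4 = NOT 1 = 0
n6 = n5 AND A = 0 AND 0 = 0
So n6 = 0.

C=1, D=0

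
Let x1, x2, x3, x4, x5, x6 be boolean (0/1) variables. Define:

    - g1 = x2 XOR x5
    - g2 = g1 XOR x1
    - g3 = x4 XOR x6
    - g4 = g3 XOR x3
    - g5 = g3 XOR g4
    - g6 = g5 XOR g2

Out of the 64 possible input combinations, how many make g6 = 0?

g6 = g5 XOR g2 must be 0, so g5 and g2 are equal.
Enumerating the 64 input combinations, 32 give g6 = 0 and 32 give g6 = 1.

32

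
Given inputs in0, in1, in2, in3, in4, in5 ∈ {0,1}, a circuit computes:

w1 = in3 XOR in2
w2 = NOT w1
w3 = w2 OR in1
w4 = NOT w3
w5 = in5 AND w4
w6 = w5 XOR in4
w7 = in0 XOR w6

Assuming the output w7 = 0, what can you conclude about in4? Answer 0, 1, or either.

Both values of in4 occur among assignments with w7 = 0:
  in4=0: in0=0, in1=0, in2=0, in3=0, in4=0, in5=0
  in4=1: in0=0, in1=0, in2=0, in3=1, in4=1, in5=1

either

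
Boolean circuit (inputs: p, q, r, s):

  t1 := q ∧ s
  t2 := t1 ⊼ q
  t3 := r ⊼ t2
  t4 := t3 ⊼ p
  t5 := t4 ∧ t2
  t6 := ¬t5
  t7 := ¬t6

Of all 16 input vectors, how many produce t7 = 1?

9

t7 = ¬t6 must be 1, so t6 = 0.
Enumerating the 16 input combinations, 9 give t7 = 1 and 7 give t7 = 0.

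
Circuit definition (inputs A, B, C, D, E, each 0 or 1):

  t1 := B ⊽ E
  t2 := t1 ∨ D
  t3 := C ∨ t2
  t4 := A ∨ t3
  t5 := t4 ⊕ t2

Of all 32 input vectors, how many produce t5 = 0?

t5 = t4 ⊕ t2 must be 0, so t4 and t2 are equal.
Enumerating the 32 input combinations, 23 give t5 = 0 and 9 give t5 = 1.

23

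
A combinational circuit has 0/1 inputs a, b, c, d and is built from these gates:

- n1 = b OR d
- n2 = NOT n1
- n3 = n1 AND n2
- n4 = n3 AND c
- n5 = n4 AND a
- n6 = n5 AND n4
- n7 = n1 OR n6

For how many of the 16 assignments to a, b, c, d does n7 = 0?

4

n7 = n1 OR n6 must be 0, so both n1 = 0 and n6 = 0.
Satisfying assignments:
  a=0, b=0, c=0, d=0
  a=0, b=0, c=1, d=0
  a=1, b=0, c=0, d=0
  a=1, b=0, c=1, d=0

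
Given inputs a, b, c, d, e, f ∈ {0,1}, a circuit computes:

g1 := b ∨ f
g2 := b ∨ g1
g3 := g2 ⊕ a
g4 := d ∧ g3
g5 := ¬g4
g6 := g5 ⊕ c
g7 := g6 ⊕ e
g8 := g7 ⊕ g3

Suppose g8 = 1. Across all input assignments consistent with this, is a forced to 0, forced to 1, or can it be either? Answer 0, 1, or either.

Both values of a occur among assignments with g8 = 1:
  a=0: a=0, b=0, c=0, d=0, e=0, f=0
  a=1: a=1, b=0, c=0, d=0, e=0, f=1

either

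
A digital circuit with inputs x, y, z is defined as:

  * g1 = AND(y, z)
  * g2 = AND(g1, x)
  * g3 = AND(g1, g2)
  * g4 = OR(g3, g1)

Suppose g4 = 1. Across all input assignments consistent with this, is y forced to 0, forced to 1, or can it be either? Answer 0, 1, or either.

1

g4 = OR(g3, g1) must be 1, so at least one of g3, g1 is 1.
Every assignment with g4 = 1 has y = 1; there are 2 such assignment(s).
  x=0, y=1, z=1
  x=1, y=1, z=1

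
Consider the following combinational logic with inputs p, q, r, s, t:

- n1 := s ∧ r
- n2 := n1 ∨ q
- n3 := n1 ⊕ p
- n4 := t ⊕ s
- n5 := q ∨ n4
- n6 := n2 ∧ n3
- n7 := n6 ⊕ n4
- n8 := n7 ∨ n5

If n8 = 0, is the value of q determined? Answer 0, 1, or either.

0

n8 = n7 ∨ n5 must be 0, so both n7 = 0 and n5 = 0.
n7 = n6 ⊕ n4 must be 0, so n6 and n4 are equal.
n5 = q ∨ n4 must be 0, so both q = 0 and n4 = 0.
Every assignment with n8 = 0 has q = 0; there are 7 such assignment(s).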